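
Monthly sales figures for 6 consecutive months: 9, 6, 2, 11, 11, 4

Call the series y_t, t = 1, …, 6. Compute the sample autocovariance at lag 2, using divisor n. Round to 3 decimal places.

-7.648

Mean ȳ = (9 + 6 + 2 + 11 + 11 + 4)/6 = 7.1667
Deviations: 1.8333, -1.1667, -5.1667, 3.8333, 3.8333, -3.1667
Σ_{t=1}^{4}(y_t−ȳ)(y_{t+2}−ȳ) = -45.8889
γ_2 = -45.8889 / 6 = -7.648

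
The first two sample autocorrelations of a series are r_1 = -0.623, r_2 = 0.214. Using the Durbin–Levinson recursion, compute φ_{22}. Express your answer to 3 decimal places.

φ_{22} = (r_2 − r_1²) / (1 − r_1²)
r_1² = (-0.623)² = 0.388129
Numerator = 0.214 − 0.3881 = -0.1741; denominator = 1 − 0.3881 = 0.6119
φ_{22} = -0.1741 / 0.6119 = -0.285

-0.285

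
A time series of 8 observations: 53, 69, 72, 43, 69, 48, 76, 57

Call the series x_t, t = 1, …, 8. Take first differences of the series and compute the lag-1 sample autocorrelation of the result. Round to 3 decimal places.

First differences Δx: 16, 3, -29, 26, -21, 28, -19
Mean of differences = 0.5714
Numerator Σ(Δx_t−Δx̄)(Δx_{t+1}−Δx̄) = -2463.3265
Denominator Σ(Δx_t−Δx̄)² = 3365.7143
r_1(Δx) = -2463.3265 / 3365.7143 = -0.732

-0.732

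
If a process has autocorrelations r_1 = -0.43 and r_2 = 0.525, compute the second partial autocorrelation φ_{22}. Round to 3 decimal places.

φ_{22} = (r_2 − r_1²) / (1 − r_1²)
r_1² = (-0.43)² = 0.1849
Numerator = 0.525 − 0.1849 = 0.3401; denominator = 1 − 0.1849 = 0.8151
φ_{22} = 0.3401 / 0.8151 = 0.417

0.417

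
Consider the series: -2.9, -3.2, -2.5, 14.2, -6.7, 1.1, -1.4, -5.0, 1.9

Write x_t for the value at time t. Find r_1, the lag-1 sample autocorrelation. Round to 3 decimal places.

Mean x̄ = (-2.9 − 3.2 − 2.5 + 14.2 − 6.7 + 1.1 − 1.4 − 5.0 + 1.9)/9 = -0.5000
Numerator Σ_{t=1}^{8}(x_t−x̄)(x_{t+1}−x̄) = -126.7700
Denominator Σ(x_t−x̄)² = 300.9600
r_1 = -126.7700 / 300.9600 = -0.421

-0.421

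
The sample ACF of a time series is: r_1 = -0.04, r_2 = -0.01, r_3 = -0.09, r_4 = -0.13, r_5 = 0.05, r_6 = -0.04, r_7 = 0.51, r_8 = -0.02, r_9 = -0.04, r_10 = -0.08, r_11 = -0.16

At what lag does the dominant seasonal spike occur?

The largest autocorrelation is r_7 = 0.51; the remaining lags stay at or below 0.05.
The dominant spike at lag 7 indicates a seasonal period of 7.

7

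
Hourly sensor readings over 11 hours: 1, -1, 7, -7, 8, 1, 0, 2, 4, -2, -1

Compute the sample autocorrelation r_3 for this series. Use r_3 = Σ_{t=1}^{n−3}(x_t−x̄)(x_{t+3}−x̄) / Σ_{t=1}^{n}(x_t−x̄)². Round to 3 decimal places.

0.012

Mean x̄ = (1 − 1 + 7 − 7 + 8 + 1 + 0 + 2 + 4 − 2 − 1)/11 = 1.0909
Numerator Σ_{t=1}^{8}(x_t−x̄)(x_{t+3}−x̄) = 2.0661
Denominator Σ(x_t−x̄)² = 176.9091
r_3 = 2.0661 / 176.9091 = 0.012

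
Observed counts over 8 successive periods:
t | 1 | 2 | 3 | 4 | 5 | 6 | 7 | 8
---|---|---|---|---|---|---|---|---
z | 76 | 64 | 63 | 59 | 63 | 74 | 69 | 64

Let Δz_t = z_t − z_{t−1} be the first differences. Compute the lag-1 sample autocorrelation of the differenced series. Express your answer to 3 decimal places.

First differences Δz: -12, -1, -4, 4, 11, -5, -5
Mean of differences = -1.7143
Numerator Σ(Δz_t−Δz̄)(Δz_{t+1}−Δz̄) = 19.6327
Denominator Σ(Δz_t−Δz̄)² = 327.4286
r_1(Δz) = 19.6327 / 327.4286 = 0.060

0.060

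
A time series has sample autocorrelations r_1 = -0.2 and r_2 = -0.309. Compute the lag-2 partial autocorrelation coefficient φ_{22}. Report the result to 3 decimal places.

-0.364

φ_{22} = (r_2 − r_1²) / (1 − r_1²)
r_1² = (-0.2)² = 0.04
Numerator = -0.309 − 0.0400 = -0.3490; denominator = 1 − 0.0400 = 0.9600
φ_{22} = -0.3490 / 0.9600 = -0.364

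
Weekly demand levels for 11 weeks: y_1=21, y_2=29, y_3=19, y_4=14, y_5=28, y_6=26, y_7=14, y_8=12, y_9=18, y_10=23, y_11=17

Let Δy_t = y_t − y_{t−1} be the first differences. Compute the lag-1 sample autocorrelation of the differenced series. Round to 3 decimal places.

First differences Δy: 8, -10, -5, 14, -2, -12, -2, 6, 5, -6
Mean of differences = -0.4000
Numerator Σ(Δy_t−Δȳ)(Δy_{t+1}−Δȳ) = -94.5600
Denominator Σ(Δy_t−Δȳ)² = 632.4000
r_1(Δy) = -94.5600 / 632.4000 = -0.150

-0.150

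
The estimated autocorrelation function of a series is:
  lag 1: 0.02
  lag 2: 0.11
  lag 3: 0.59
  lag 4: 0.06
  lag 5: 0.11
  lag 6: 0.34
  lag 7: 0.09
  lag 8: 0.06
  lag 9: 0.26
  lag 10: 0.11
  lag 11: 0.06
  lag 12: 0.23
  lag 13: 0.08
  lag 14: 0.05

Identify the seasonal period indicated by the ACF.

3

The largest autocorrelation is r_3 = 0.59, with weaker echoes at lags 6 (0.34), 9 (0.26) and 12 (0.23); the remaining lags stay at or below 0.11.
The dominant spike at lag 3 indicates a seasonal period of 3.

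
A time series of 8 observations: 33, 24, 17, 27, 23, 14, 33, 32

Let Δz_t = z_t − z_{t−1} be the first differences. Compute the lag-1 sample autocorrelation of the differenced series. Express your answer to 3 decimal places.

-0.290

First differences Δz: -9, -7, 10, -4, -9, 19, -1
Mean of differences = -0.1429
Numerator Σ(Δz_t−Δz̄)(Δz_{t+1}−Δz̄) = -199.7347
Denominator Σ(Δz_t−Δz̄)² = 688.8571
r_1(Δz) = -199.7347 / 688.8571 = -0.290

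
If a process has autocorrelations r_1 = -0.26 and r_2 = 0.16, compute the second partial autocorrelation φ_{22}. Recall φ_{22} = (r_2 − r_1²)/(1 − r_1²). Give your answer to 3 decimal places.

φ_{22} = (r_2 − r_1²) / (1 − r_1²)
r_1² = (-0.26)² = 0.0676
Numerator = 0.16 − 0.0676 = 0.0924; denominator = 1 − 0.0676 = 0.9324
φ_{22} = 0.0924 / 0.9324 = 0.099

0.099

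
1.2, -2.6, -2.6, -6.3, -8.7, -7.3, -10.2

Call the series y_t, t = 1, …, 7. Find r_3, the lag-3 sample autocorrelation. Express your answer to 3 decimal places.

Mean ȳ = (1.2 − 2.6 − 2.6 − 6.3 − 8.7 − 7.3 − 10.2)/7 = -5.2143
Deviations from mean: 6.4143, 2.6143, 2.6143, -1.0857, -3.4857, -2.0857, -4.9857
Σ(y_t−ȳ)(y_{t+3}−ȳ) = (-6.9641) + (-9.1127) + (-5.4527) + (5.4131) = -16.1163
Denominator Σ(y_t−ȳ)² = 97.3486
r_3 = -16.1163 / 97.3486 = -0.166

-0.166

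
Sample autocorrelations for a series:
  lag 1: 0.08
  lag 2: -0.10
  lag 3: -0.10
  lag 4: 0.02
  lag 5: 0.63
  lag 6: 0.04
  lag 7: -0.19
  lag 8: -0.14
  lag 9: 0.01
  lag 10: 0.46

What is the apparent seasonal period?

The largest autocorrelation is r_5 = 0.63, with a weaker echo at lag 10 (0.46); the remaining lags stay at or below 0.08.
The dominant spike at lag 5 indicates a seasonal period of 5.

5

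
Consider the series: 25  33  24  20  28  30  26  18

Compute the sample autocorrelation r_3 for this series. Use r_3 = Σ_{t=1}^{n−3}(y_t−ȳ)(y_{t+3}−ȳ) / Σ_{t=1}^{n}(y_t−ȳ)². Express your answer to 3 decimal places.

Mean ȳ = (25 + 33 + 24 + 20 + 28 + 30 + 26 + 18)/8 = 25.5000
Deviations from mean: -0.5000, 7.5000, -1.5000, -5.5000, 2.5000, 4.5000, 0.5000, -7.5000
Σ(y_t−ȳ)(y_{t+3}−ȳ) = (2.7500) + (18.7500) + (-6.7500) + (-2.7500) + (-18.7500) = -6.7500
Denominator Σ(y_t−ȳ)² = 172.0000
r_3 = -6.7500 / 172.0000 = -0.039

-0.039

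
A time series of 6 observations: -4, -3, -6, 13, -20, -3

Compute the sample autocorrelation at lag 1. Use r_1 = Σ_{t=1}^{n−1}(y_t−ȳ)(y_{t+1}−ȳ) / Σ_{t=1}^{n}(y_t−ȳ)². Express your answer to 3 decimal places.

Mean ȳ = (-4 − 3 − 6 + 13 − 20 − 3)/6 = -3.8333
Σ(y_t−ȳ)(y_{t+1}−ȳ) = (-0.1389) + (-1.8056) + (-36.4722) + (-272.1389) + (-13.4722) = -324.0278
Denominator Σ(y_t−ȳ)² = 550.8333
r_1 = -324.0278 / 550.8333 = -0.588

-0.588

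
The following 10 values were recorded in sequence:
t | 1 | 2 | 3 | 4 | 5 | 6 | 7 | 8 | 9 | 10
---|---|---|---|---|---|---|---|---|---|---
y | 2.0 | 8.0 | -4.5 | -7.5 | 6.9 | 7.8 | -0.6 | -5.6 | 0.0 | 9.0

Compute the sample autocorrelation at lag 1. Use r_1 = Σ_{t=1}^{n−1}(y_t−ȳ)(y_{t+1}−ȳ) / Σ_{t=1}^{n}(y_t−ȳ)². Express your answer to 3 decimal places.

0.015

Mean ȳ = (2.0 + 8.0 − 4.5 − 7.5 + 6.9 + 7.8 − 0.6 − 5.6 + 0.0 + 9.0)/10 = 1.5500
Numerator Σ_{t=1}^{9}(y_t−ȳ)(y_{t+1}−ȳ) = 5.1225
Denominator Σ(y_t−ȳ)² = 341.6450
r_1 = 5.1225 / 341.6450 = 0.015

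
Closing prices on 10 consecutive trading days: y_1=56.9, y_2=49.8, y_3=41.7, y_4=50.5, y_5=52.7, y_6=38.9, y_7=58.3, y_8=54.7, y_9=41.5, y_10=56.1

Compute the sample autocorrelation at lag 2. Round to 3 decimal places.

-0.350

Mean ȳ = (56.9 + 49.8 + 41.7 + 50.5 + 52.7 + 38.9 + 58.3 + 54.7 + 41.5 + 56.1)/10 = 50.1100
Numerator Σ_{t=1}^{8}(y_t−ȳ)(y_{t+2}−ȳ) = -156.6422
Denominator Σ(y_t−ȳ)² = 447.6090
r_2 = -156.6422 / 447.6090 = -0.350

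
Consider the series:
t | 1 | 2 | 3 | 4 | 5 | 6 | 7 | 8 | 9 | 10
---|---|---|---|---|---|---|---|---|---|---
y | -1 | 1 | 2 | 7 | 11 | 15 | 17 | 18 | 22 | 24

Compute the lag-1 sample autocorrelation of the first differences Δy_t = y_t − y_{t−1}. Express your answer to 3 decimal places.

First differences Δy: 2, 1, 5, 4, 4, 2, 1, 4, 2
Mean of differences = 2.7778
Numerator Σ(Δy_t−Δȳ)(Δy_{t+1}−Δȳ) = -1.0494
Denominator Σ(Δy_t−Δȳ)² = 17.5556
r_1(Δy) = -1.0494 / 17.5556 = -0.060

-0.060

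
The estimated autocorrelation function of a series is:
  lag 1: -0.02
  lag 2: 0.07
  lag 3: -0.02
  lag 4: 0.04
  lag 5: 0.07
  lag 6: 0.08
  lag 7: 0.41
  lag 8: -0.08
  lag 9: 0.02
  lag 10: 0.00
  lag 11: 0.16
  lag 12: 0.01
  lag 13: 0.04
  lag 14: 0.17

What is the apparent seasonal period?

7

The largest autocorrelation is r_7 = 0.41, with a weaker echo at lag 14 (0.17); the remaining lags stay at or below 0.16.
The dominant spike at lag 7 indicates a seasonal period of 7.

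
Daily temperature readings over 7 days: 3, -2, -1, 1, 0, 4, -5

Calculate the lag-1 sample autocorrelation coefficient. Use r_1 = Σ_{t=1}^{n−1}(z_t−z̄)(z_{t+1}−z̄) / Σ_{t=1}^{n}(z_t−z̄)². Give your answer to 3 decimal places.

Mean z̄ = (3 − 2 − 1 + 1 + 0 + 4 − 5)/7 = 0.0000
Deviations from mean: 3.0000, -2.0000, -1.0000, 1.0000, 0.0000, 4.0000, -5.0000
Σ(z_t−z̄)(z_{t+1}−z̄) = (-6.0000) + (2.0000) + (-1.0000) + (0.0000) + (0.0000) + (-20.0000) = -25.0000
Denominator Σ(z_t−z̄)² = 56.0000
r_1 = -25.0000 / 56.0000 = -0.446

-0.446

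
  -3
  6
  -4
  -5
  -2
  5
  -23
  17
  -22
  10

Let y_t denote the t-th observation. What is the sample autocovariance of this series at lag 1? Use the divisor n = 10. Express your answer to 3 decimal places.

-118.521

Mean ȳ = (-3 + 6 − 4 − 5 − 2 + 5 − 23 + 17 − 22 + 10)/10 = -2.1000
Σ_{t=1}^{9}(y_t−ȳ)(y_{t+1}−ȳ) = -1185.2100
γ_1 = -1185.2100 / 10 = -118.521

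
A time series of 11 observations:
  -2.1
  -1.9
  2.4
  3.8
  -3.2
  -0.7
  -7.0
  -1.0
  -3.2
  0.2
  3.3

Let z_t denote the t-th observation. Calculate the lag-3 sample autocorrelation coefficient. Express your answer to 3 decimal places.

-0.378

Mean z̄ = (-2.1 − 1.9 + 2.4 + 3.8 − 3.2 − 0.7 − 7.0 − 1.0 − 3.2 + 0.2 + 3.3)/11 = -0.8545
Numerator Σ_{t=1}^{8}(z_t−z̄)(z_{t+3}−z̄) = -38.5526
Denominator Σ(z_t−z̄)² = 102.0873
r_3 = -38.5526 / 102.0873 = -0.378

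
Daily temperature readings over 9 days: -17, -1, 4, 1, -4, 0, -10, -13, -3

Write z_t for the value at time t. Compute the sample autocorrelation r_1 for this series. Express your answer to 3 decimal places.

Mean z̄ = (-17 − 1 + 4 + 1 − 4 + 0 − 10 − 13 − 3)/9 = -4.7778
Numerator Σ_{t=1}^{8}(z_t−z̄)(z_{t+1}−z̄) = 49.2840
Denominator Σ(z_t−z̄)² = 395.5556
r_1 = 49.2840 / 395.5556 = 0.125

0.125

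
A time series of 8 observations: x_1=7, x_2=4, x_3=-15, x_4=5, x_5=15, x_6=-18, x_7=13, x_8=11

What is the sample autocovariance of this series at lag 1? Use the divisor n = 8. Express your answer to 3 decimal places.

-51.445

Mean x̄ = (7 + 4 − 15 + 5 + 15 − 18 + 13 + 11)/8 = 2.7500
Deviations: 4.2500, 1.2500, -17.7500, 2.2500, 12.2500, -20.7500, 10.2500, 8.2500
Σ_{t=1}^{7}(x_t−x̄)(x_{t+1}−x̄) = -411.5625
γ_1 = -411.5625 / 8 = -51.445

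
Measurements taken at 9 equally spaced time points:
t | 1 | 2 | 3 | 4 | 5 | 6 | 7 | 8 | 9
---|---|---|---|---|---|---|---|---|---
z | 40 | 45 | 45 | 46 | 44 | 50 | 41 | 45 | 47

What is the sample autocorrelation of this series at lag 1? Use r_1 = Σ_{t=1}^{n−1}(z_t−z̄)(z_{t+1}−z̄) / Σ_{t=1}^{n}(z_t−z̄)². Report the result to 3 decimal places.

Mean z̄ = (40 + 45 + 45 + 46 + 44 + 50 + 41 + 45 + 47)/9 = 44.7778
Numerator Σ_{t=1}^{8}(z_t−z̄)(z_{t+1}−z̄) = -25.8272
Denominator Σ(z_t−z̄)² = 71.5556
r_1 = -25.8272 / 71.5556 = -0.361

-0.361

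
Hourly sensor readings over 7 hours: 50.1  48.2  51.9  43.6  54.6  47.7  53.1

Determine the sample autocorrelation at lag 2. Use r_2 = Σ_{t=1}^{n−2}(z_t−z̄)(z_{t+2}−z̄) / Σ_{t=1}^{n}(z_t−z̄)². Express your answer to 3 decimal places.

0.590

Mean z̄ = (50.1 + 48.2 + 51.9 + 43.6 + 54.6 + 47.7 + 53.1)/7 = 49.8857
Deviations from mean: 0.2143, -1.6857, 2.0143, -6.2857, 4.7143, -2.1857, 3.2143
Σ(z_t−z̄)(z_{t+2}−z̄) = (0.4316) + (10.5959) + (9.4959) + (13.7388) + (15.1531) = 49.4153
Denominator Σ(z_t−z̄)² = 83.7886
r_2 = 49.4153 / 83.7886 = 0.590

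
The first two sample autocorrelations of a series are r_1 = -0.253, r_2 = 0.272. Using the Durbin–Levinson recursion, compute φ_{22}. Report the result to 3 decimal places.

φ_{22} = (r_2 − r_1²) / (1 − r_1²)
r_1² = (-0.253)² = 0.064009
Numerator = 0.272 − 0.0640 = 0.2080; denominator = 1 − 0.0640 = 0.9360
φ_{22} = 0.2080 / 0.9360 = 0.222

0.222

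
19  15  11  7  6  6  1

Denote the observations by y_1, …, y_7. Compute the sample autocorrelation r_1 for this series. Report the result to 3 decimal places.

Mean ȳ = (19 + 15 + 11 + 7 + 6 + 6 + 1)/7 = 9.2857
Deviations from mean: 9.7143, 5.7143, 1.7143, -2.2857, -3.2857, -3.2857, -8.2857
Numerator Σ_{t=1}^{6}(y_t−ȳ)(y_{t+1}−ȳ) = 106.9184
Denominator Σ(y_t−ȳ)² = 225.4286
r_1 = 106.9184 / 225.4286 = 0.474

0.474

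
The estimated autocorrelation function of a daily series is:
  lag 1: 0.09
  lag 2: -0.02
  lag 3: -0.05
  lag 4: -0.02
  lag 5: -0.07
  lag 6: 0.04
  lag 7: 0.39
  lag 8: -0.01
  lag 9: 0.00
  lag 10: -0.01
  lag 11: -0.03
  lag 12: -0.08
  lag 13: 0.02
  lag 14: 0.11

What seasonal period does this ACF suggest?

7

The largest autocorrelation is r_7 = 0.39; the remaining lags stay at or below 0.11.
The dominant spike at lag 7 indicates a seasonal period of 7.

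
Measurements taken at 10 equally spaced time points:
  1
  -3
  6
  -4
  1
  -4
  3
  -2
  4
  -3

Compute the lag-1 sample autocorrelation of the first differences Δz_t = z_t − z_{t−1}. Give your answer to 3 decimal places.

First differences Δz: -4, 9, -10, 5, -5, 7, -5, 6, -7
Mean of differences = -0.4444
Numerator Σ(Δz_t−Δz̄)(Δz_{t+1}−Δz̄) = -340.0864
Denominator Σ(Δz_t−Δz̄)² = 404.2222
r_1(Δz) = -340.0864 / 404.2222 = -0.841

-0.841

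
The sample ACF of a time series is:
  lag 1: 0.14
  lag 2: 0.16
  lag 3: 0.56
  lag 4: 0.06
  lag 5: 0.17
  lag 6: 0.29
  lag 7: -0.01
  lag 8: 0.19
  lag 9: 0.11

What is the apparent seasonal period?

The largest autocorrelation is r_3 = 0.56, with a weaker echo at lag 6 (0.29); the remaining lags stay at or below 0.19.
The dominant spike at lag 3 indicates a seasonal period of 3.

3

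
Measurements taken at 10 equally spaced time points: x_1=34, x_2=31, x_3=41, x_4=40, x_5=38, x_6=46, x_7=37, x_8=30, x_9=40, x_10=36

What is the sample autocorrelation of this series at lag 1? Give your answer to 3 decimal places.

-0.039

Mean x̄ = (34 + 31 + 41 + 40 + 38 + 46 + 37 + 30 + 40 + 36)/10 = 37.3000
Numerator Σ_{t=1}^{9}(x_t−x̄)(x_{t+1}−x̄) = -8.1900
Denominator Σ(x_t−x̄)² = 210.1000
r_1 = -8.1900 / 210.1000 = -0.039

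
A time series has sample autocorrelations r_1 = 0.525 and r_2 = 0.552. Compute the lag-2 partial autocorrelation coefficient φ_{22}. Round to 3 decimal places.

0.382

φ_{22} = (r_2 − r_1²) / (1 − r_1²)
r_1² = (0.525)² = 0.275625
Numerator = 0.552 − 0.2756 = 0.2764; denominator = 1 − 0.2756 = 0.7244
φ_{22} = 0.2764 / 0.7244 = 0.382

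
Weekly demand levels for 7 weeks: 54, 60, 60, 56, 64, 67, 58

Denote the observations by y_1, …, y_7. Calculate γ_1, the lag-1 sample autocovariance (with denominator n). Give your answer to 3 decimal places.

Mean ȳ = (54 + 60 + 60 + 56 + 64 + 67 + 58)/7 = 59.8571
Σ_{t=1}^{6}(y_t−ȳ)(y_{t+1}−ȳ) = -1.0204
γ_1 = -1.0204 / 7 = -0.146

-0.146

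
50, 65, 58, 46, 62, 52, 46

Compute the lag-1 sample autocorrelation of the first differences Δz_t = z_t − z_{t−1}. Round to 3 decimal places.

First differences Δz: 15, -7, -12, 16, -10, -6
Mean of differences = -0.6667
Numerator Σ(Δz_t−Δz̄)(Δz_{t+1}−Δz̄) = -322.1111
Denominator Σ(Δz_t−Δz̄)² = 807.3333
r_1(Δz) = -322.1111 / 807.3333 = -0.399

-0.399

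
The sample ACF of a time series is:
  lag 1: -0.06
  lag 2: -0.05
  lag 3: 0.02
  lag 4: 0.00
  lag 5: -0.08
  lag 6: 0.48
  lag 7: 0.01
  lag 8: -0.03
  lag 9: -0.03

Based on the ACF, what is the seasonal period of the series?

6

The largest autocorrelation is r_6 = 0.48; the remaining lags stay at or below 0.02.
The dominant spike at lag 6 indicates a seasonal period of 6.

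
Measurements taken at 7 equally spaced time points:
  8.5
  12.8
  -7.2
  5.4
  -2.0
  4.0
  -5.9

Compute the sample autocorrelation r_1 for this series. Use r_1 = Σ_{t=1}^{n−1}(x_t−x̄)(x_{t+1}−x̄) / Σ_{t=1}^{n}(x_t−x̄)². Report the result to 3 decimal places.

Mean x̄ = (8.5 + 12.8 − 7.2 + 5.4 − 2.0 + 4.0 − 5.9)/7 = 2.2286
Deviations from mean: 6.2714, 10.5714, -9.4286, 3.1714, -4.2286, 1.7714, -8.1286
Σ(x_t−x̄)(x_{t+1}−x̄) = (66.2980) + (-99.6735) + (-29.9020) + (-13.4106) + (-7.4906) + (-14.3992) = -98.5780
Denominator Σ(x_t−x̄)² = 337.1343
r_1 = -98.5780 / 337.1343 = -0.292

-0.292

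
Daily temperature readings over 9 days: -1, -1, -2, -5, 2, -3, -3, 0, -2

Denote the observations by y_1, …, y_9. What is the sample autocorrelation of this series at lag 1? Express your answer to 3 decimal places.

Mean ȳ = (-1 − 1 − 2 − 5 + 2 − 3 − 3 + 0 − 2)/9 = -1.6667
Numerator Σ_{t=1}^{8}(y_t−ȳ)(y_{t+1}−ȳ) = -16.7778
Denominator Σ(y_t−ȳ)² = 32.0000
r_1 = -16.7778 / 32.0000 = -0.524

-0.524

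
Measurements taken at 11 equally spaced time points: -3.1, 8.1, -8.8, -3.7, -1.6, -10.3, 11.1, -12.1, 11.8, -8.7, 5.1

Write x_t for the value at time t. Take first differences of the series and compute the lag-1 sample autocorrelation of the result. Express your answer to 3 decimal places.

First differences Δx: 11.2, -16.9, 5.1, 2.1, -8.7, 21.4, -23.2, 23.9, -20.5, 13.8
Mean of differences = 0.8200
Numerator Σ(Δx_t−Δx̄)(Δx_{t+1}−Δx̄) = -2279.9164
Denominator Σ(Δx_t−Δx̄)² = 2688.5360
r_1(Δx) = -2279.9164 / 2688.5360 = -0.848

-0.848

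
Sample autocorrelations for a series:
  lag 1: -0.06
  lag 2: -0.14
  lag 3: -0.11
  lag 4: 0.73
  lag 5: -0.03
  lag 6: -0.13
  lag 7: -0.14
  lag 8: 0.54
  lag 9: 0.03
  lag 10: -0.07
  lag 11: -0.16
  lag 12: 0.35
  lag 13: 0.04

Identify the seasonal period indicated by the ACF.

The largest autocorrelation is r_4 = 0.73, with weaker echoes at lags 8 (0.54) and 12 (0.35); the remaining lags stay at or below 0.04.
The dominant spike at lag 4 indicates a seasonal period of 4.

4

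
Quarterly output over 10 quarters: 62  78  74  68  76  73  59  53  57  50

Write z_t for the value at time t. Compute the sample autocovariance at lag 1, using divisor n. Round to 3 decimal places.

Mean z̄ = (62 + 78 + 74 + 68 + 76 + 73 + 59 + 53 + 57 + 50)/10 = 65.0000
Σ_{t=1}^{9}(z_t−z̄)(z_{t+1}−z̄) = 466.0000
γ_1 = 466.0000 / 10 = 46.600

46.600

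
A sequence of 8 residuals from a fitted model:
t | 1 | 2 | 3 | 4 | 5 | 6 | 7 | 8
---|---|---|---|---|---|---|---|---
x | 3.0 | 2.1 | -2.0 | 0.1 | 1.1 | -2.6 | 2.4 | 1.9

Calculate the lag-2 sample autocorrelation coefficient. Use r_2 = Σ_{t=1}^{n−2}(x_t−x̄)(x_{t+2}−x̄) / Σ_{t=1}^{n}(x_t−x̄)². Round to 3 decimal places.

-0.302

Mean x̄ = (3.0 + 2.1 − 2.0 + 0.1 + 1.1 − 2.6 + 2.4 + 1.9)/8 = 0.7500
Deviations from mean: 2.2500, 1.3500, -2.7500, -0.6500, 0.3500, -3.3500, 1.6500, 1.1500
Σ(x_t−x̄)(x_{t+2}−x̄) = (-6.1875) + (-0.8775) + (-0.9625) + (2.1775) + (0.5775) + (-3.8525) = -9.1250
Denominator Σ(x_t−x̄)² = 30.2600
r_2 = -9.1250 / 30.2600 = -0.302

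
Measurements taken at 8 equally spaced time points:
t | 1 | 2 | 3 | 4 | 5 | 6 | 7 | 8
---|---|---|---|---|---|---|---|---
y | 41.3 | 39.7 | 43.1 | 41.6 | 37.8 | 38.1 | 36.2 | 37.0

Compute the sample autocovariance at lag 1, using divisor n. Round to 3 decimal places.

Mean ȳ = (41.3 + 39.7 + 43.1 + 41.6 + 37.8 + 38.1 + 36.2 + 37.0)/8 = 39.3500
Σ_{t=1}^{7}(y_t−ȳ)(y_{t+1}−ȳ) = 20.2225
γ_1 = 20.2225 / 8 = 2.528

2.528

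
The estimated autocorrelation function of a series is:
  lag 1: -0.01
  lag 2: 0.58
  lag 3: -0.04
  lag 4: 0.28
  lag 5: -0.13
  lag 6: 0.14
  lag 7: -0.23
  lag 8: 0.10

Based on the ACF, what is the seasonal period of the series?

2

The largest autocorrelation is r_2 = 0.58, with a weaker echo at lag 4 (0.28); the remaining lags stay at or below 0.14.
The dominant spike at lag 2 indicates a seasonal period of 2.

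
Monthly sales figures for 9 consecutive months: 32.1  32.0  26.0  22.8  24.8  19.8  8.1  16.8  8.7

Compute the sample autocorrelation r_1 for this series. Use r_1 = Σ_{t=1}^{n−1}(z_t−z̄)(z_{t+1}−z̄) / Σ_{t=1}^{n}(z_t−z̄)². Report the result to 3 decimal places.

0.496

Mean z̄ = (32.1 + 32.0 + 26.0 + 22.8 + 24.8 + 19.8 + 8.1 + 16.8 + 8.7)/9 = 21.2333
Numerator Σ_{t=1}^{8}(z_t−z̄)(z_{t+1}−z̄) = 308.8756
Denominator Σ(z_t−z̄)² = 623.1800
r_1 = 308.8756 / 623.1800 = 0.496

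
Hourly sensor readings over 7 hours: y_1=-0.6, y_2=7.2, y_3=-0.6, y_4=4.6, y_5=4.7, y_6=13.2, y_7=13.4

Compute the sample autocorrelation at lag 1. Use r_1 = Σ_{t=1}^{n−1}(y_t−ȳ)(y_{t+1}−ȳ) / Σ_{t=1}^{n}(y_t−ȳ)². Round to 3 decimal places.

Mean ȳ = (-0.6 + 7.2 − 0.6 + 4.6 + 4.7 + 13.2 + 13.4)/7 = 5.9857
Numerator Σ_{t=1}^{6}(y_t−ȳ)(y_{t+1}−ȳ) = 39.1269
Denominator Σ(y_t−ȳ)² = 198.8086
r_1 = 39.1269 / 198.8086 = 0.197

0.197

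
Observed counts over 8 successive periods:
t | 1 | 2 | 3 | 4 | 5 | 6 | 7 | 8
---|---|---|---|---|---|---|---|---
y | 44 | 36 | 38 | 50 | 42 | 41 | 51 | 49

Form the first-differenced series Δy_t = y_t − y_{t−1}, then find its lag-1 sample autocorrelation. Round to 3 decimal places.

First differences Δy: -8, 2, 12, -8, -1, 10, -2
Mean of differences = 0.7143
Numerator Σ(Δy_t−Δȳ)(Δy_{t+1}−Δȳ) = -121.2245
Denominator Σ(Δy_t−Δȳ)² = 377.4286
r_1(Δy) = -121.2245 / 377.4286 = -0.321

-0.321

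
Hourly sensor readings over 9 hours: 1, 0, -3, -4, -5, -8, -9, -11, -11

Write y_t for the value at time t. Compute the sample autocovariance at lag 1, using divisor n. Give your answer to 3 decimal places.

12.324

Mean ȳ = (1 + 0 − 3 − 4 − 5 − 8 − 9 − 11 − 11)/9 = -5.5556
Σ_{t=1}^{8}(y_t−ȳ)(y_{t+1}−ȳ) = 110.9136
γ_1 = 110.9136 / 9 = 12.324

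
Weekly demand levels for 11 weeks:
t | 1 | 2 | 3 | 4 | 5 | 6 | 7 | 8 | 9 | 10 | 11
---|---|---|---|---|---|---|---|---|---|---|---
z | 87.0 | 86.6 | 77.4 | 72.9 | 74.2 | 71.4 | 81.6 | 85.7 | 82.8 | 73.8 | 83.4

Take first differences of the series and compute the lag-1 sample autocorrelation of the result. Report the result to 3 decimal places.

First differences Δz: -0.4, -9.2, -4.5, 1.3, -2.8, 10.2, 4.1, -2.9, -9.0, 9.6
Mean of differences = -0.3600
Numerator Σ(Δz_t−Δz̄)(Δz_{t+1}−Δz̄) = -28.0776
Denominator Σ(Δz_t−Δz̄)² = 415.7040
r_1(Δz) = -28.0776 / 415.7040 = -0.068

-0.068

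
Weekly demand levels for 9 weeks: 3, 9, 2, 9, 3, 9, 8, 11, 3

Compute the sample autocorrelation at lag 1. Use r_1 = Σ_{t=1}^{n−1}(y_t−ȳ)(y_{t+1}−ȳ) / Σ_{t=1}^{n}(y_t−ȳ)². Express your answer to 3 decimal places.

Mean ȳ = (3 + 9 + 2 + 9 + 3 + 9 + 8 + 11 + 3)/9 = 6.3333
Numerator Σ_{t=1}^{8}(y_t−ȳ)(y_{t+1}−ȳ) = -53.1111
Denominator Σ(y_t−ȳ)² = 98.0000
r_1 = -53.1111 / 98.0000 = -0.542

-0.542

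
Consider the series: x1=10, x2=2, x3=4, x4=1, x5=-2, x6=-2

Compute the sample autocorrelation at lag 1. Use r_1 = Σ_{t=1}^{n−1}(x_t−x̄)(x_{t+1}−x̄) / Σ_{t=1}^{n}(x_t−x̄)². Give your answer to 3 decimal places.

0.183

Mean x̄ = (10 + 2 + 4 + 1 − 2 − 2)/6 = 2.1667
Deviations from mean: 7.8333, -0.1667, 1.8333, -1.1667, -4.1667, -4.1667
Σ(x_t−x̄)(x_{t+1}−x̄) = (-1.3056) + (-0.3056) + (-2.1389) + (4.8611) + (17.3611) = 18.4722
Denominator Σ(x_t−x̄)² = 100.8333
r_1 = 18.4722 / 100.8333 = 0.183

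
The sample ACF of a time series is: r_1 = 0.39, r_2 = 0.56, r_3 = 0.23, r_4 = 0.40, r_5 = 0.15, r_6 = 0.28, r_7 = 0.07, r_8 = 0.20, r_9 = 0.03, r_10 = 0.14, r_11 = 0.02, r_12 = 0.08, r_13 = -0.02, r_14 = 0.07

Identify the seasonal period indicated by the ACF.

2

The largest autocorrelation is r_2 = 0.56, with a weaker echo at lag 4 (0.40); the remaining lags stay at or below 0.39.
The dominant spike at lag 2 indicates a seasonal period of 2.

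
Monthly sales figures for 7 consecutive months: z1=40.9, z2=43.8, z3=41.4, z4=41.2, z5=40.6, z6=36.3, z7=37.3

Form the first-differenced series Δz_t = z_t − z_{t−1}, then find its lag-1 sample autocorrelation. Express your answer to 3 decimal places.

First differences Δz: 2.9, -2.4, -0.2, -0.6, -4.3, 1.0
Mean of differences = -0.6000
Numerator Σ(Δz_t−Δz̄)(Δz_{t+1}−Δz̄) = -12.9400
Denominator Σ(Δz_t−Δz̄)² = 31.9000
r_1(Δz) = -12.9400 / 31.9000 = -0.406

-0.406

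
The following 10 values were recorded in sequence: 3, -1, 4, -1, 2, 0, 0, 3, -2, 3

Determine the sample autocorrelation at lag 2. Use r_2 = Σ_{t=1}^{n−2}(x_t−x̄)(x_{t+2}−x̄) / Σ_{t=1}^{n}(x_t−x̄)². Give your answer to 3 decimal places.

0.459

Mean x̄ = (3 − 1 + 4 − 1 + 2 + 0 + 0 + 3 − 2 + 3)/10 = 1.1000
Numerator Σ_{t=1}^{8}(x_t−x̄)(x_{t+2}−x̄) = 18.7800
Denominator Σ(x_t−x̄)² = 40.9000
r_2 = 18.7800 / 40.9000 = 0.459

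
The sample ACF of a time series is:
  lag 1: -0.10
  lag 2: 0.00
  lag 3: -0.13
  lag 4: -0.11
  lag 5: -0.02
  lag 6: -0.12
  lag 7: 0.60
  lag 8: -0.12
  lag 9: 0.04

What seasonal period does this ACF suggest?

The largest autocorrelation is r_7 = 0.60; the remaining lags stay at or below 0.04.
The dominant spike at lag 7 indicates a seasonal period of 7.

7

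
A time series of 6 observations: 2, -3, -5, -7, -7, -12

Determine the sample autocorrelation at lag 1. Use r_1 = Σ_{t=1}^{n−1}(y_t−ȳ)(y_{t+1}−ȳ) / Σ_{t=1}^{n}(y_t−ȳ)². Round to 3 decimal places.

0.286

Mean ȳ = (2 − 3 − 5 − 7 − 7 − 12)/6 = -5.3333
Deviations from mean: 7.3333, 2.3333, 0.3333, -1.6667, -1.6667, -6.6667
Σ(y_t−ȳ)(y_{t+1}−ȳ) = (17.1111) + (0.7778) + (-0.5556) + (2.7778) + (11.1111) = 31.2222
Denominator Σ(y_t−ȳ)² = 109.3333
r_1 = 31.2222 / 109.3333 = 0.286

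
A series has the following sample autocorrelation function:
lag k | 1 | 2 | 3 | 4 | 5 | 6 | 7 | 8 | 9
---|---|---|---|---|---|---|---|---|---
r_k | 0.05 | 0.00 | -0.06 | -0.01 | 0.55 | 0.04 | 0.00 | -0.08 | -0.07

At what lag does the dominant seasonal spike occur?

5

The largest autocorrelation is r_5 = 0.55; the remaining lags stay at or below 0.05.
The dominant spike at lag 5 indicates a seasonal period of 5.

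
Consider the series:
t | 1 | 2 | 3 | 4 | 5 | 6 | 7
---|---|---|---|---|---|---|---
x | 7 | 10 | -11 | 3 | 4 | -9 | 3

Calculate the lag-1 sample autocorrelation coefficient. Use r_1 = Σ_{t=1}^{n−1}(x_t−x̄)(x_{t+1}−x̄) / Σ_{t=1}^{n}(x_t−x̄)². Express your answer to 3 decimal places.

-0.323

Mean x̄ = (7 + 10 − 11 + 3 + 4 − 9 + 3)/7 = 1.0000
Deviations from mean: 6.0000, 9.0000, -12.0000, 2.0000, 3.0000, -10.0000, 2.0000
Σ(x_t−x̄)(x_{t+1}−x̄) = (54.0000) + (-108.0000) + (-24.0000) + (6.0000) + (-30.0000) + (-20.0000) = -122.0000
Denominator Σ(x_t−x̄)² = 378.0000
r_1 = -122.0000 / 378.0000 = -0.323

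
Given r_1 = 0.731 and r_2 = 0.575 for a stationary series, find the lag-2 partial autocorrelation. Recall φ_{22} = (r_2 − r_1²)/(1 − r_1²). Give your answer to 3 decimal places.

0.087

φ_{22} = (r_2 − r_1²) / (1 − r_1²)
r_1² = (0.731)² = 0.534361
Numerator = 0.575 − 0.5344 = 0.0406; denominator = 1 − 0.5344 = 0.4656
φ_{22} = 0.0406 / 0.4656 = 0.087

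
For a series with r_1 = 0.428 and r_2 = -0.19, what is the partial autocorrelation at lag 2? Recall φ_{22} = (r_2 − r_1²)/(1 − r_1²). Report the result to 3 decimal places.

φ_{22} = (r_2 − r_1²) / (1 − r_1²)
r_1² = (0.428)² = 0.183184
Numerator = -0.19 − 0.1832 = -0.3732; denominator = 1 − 0.1832 = 0.8168
φ_{22} = -0.3732 / 0.8168 = -0.457

-0.457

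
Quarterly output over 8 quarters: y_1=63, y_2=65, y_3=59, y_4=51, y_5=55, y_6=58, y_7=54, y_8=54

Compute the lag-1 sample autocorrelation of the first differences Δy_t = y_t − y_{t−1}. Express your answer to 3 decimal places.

First differences Δy: 2, -6, -8, 4, 3, -4, 0
Mean of differences = -1.2857
Numerator Σ(Δy_t−Δȳ)(Δy_{t+1}−Δȳ) = -11.7959
Denominator Σ(Δy_t−Δȳ)² = 133.4286
r_1(Δy) = -11.7959 / 133.4286 = -0.088

-0.088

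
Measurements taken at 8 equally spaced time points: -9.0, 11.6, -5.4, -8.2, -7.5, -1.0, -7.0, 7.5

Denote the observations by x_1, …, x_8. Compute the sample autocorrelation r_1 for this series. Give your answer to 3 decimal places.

Mean x̄ = (-9.0 + 11.6 − 5.4 − 8.2 − 7.5 − 1.0 − 7.0 + 7.5)/8 = -2.3750
Deviations from mean: -6.6250, 13.9750, -3.0250, -5.8250, -5.1250, 1.3750, -4.6250, 9.8750
Σ(x_t−x̄)(x_{t+1}−x̄) = (-92.5844) + (-42.2744) + (17.6206) + (29.8531) + (-7.0469) + (-6.3594) + (-45.6719) = -146.4631
Denominator Σ(x_t−x̄)² = 429.3350
r_1 = -146.4631 / 429.3350 = -0.341

-0.341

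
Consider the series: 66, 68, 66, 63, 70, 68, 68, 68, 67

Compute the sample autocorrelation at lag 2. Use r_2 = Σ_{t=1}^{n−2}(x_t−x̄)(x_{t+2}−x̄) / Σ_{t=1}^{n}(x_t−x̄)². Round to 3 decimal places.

Mean x̄ = (66 + 68 + 66 + 63 + 70 + 68 + 68 + 68 + 67)/9 = 67.1111
Σ(x_t−x̄)(x_{t+2}−x̄) = (1.2346) + (-3.6543) + (-3.2099) + (-3.6543) + (2.5679) + (0.7901) + (-0.0988) = -6.0247
Denominator Σ(x_t−x̄)² = 30.8889
r_2 = -6.0247 / 30.8889 = -0.195

-0.195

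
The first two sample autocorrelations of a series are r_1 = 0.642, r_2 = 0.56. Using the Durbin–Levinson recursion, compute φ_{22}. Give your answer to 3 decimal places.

φ_{22} = (r_2 − r_1²) / (1 − r_1²)
r_1² = (0.642)² = 0.412164
Numerator = 0.56 − 0.4122 = 0.1478; denominator = 1 − 0.4122 = 0.5878
φ_{22} = 0.1478 / 0.5878 = 0.251

0.251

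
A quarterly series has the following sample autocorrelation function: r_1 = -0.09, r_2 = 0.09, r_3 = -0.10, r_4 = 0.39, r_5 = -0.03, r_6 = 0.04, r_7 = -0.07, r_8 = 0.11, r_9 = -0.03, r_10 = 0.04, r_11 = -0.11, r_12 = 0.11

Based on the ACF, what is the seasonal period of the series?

4

The largest autocorrelation is r_4 = 0.39; the remaining lags stay at or below 0.11.
The dominant spike at lag 4 indicates a seasonal period of 4.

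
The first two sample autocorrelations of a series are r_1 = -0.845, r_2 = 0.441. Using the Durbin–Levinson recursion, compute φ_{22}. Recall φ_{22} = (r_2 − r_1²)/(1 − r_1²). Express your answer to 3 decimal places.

φ_{22} = (r_2 − r_1²) / (1 − r_1²)
r_1² = (-0.845)² = 0.714025
Numerator = 0.441 − 0.7140 = -0.2730; denominator = 1 − 0.7140 = 0.2860
φ_{22} = -0.2730 / 0.2860 = -0.955

-0.955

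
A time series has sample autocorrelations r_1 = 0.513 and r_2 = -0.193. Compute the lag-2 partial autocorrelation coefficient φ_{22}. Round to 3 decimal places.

φ_{22} = (r_2 − r_1²) / (1 − r_1²)
r_1² = (0.513)² = 0.263169
Numerator = -0.193 − 0.2632 = -0.4562; denominator = 1 − 0.2632 = 0.7368
φ_{22} = -0.4562 / 0.7368 = -0.619

-0.619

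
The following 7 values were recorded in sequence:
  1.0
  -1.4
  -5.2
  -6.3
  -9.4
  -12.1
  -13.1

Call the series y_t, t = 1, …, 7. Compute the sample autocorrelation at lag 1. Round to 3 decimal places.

0.583

Mean ȳ = (1.0 − 1.4 − 5.2 − 6.3 − 9.4 − 12.1 − 13.1)/7 = -6.6429
Deviations from mean: 7.6429, 5.2429, 1.4429, 0.3429, -2.7571, -5.4571, -6.4571
Σ(y_t−ȳ)(y_{t+1}−ȳ) = (40.0704) + (7.5647) + (0.4947) + (-0.9453) + (15.0461) + (35.2376) = 97.4682
Denominator Σ(y_t−ȳ)² = 167.1771
r_1 = 97.4682 / 167.1771 = 0.583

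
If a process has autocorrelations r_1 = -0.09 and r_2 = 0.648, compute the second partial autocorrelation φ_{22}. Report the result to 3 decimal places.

φ_{22} = (r_2 − r_1²) / (1 − r_1²)
r_1² = (-0.09)² = 0.0081
Numerator = 0.648 − 0.0081 = 0.6399; denominator = 1 − 0.0081 = 0.9919
φ_{22} = 0.6399 / 0.9919 = 0.645

0.645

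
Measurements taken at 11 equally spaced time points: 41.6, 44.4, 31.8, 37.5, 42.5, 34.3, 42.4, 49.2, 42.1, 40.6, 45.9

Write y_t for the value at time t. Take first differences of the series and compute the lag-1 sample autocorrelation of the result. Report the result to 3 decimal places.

First differences Δy: 2.8, -12.6, 5.7, 5.0, -8.2, 8.1, 6.8, -7.1, -1.5, 5.3
Mean of differences = 0.4300
Numerator Σ(Δy_t−Δȳ)(Δy_{t+1}−Δȳ) = -175.0709
Denominator Σ(Δy_t−Δȳ)² = 482.0810
r_1(Δy) = -175.0709 / 482.0810 = -0.363

-0.363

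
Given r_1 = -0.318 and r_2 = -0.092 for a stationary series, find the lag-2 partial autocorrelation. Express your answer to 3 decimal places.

-0.215

φ_{22} = (r_2 − r_1²) / (1 − r_1²)
r_1² = (-0.318)² = 0.101124
Numerator = -0.092 − 0.1011 = -0.1931; denominator = 1 − 0.1011 = 0.8989
φ_{22} = -0.1931 / 0.8989 = -0.215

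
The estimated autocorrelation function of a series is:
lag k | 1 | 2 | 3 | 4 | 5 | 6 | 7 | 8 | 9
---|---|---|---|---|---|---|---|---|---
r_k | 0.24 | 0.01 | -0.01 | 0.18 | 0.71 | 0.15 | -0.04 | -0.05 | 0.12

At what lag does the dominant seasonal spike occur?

The largest autocorrelation is r_5 = 0.71; the remaining lags stay at or below 0.24. The elevated value at lag 1 (0.24), dropping to 0.01 at lag 2, reflects decaying short-term dependence rather than seasonality.
The dominant spike at lag 5 indicates a seasonal period of 5.

5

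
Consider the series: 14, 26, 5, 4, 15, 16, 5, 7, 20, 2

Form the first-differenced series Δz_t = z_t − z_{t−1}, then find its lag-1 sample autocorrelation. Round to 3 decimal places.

-0.368

First differences Δz: 12, -21, -1, 11, 1, -11, 2, 13, -18
Mean of differences = -1.3333
Numerator Σ(Δz_t−Δz̄)(Δz_{t+1}−Δz̄) = -481.7778
Denominator Σ(Δz_t−Δz̄)² = 1310.0000
r_1(Δz) = -481.7778 / 1310.0000 = -0.368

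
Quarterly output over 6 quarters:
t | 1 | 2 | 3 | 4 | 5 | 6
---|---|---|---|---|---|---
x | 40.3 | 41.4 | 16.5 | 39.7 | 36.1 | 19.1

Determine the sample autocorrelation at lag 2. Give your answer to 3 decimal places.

Mean x̄ = (40.3 + 41.4 + 16.5 + 39.7 + 36.1 + 19.1)/6 = 32.1833
Deviations from mean: 8.1167, 9.2167, -15.6833, 7.5167, 3.9167, -13.0833
Σ(x_t−x̄)(x_{t+2}−x̄) = (-127.2964) + (69.2786) + (-61.4264) + (-98.3431) = -217.7872
Denominator Σ(x_t−x̄)² = 639.8083
r_2 = -217.7872 / 639.8083 = -0.340

-0.340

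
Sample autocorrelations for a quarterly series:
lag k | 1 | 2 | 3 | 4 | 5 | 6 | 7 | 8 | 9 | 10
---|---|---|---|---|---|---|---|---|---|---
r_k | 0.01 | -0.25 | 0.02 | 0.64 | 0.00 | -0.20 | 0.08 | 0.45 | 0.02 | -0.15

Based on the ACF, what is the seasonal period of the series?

4

The largest autocorrelation is r_4 = 0.64, with a weaker echo at lag 8 (0.45); the remaining lags stay at or below 0.08.
The dominant spike at lag 4 indicates a seasonal period of 4.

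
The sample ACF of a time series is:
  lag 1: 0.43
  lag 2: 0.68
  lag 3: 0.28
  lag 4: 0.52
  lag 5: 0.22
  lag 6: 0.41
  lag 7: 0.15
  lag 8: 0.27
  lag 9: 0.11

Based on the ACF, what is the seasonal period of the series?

2

The largest autocorrelation is r_2 = 0.68, with a weaker echo at lag 4 (0.52); the remaining lags stay at or below 0.43.
The dominant spike at lag 2 indicates a seasonal period of 2.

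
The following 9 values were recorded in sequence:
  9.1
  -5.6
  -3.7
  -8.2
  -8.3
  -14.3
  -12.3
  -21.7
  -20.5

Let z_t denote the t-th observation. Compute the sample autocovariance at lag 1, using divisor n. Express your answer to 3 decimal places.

Mean z̄ = (9.1 − 5.6 − 3.7 − 8.2 − 8.3 − 14.3 − 12.3 − 21.7 − 20.5)/9 = -9.5000
Σ_{t=1}^{8}(z_t−z̄)(z_{t+1}−z̄) = 280.3000
γ_1 = 280.3000 / 9 = 31.144

31.144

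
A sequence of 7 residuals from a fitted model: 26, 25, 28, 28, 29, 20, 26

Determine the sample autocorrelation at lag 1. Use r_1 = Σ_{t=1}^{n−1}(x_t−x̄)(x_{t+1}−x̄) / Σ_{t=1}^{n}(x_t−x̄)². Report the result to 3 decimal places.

-0.185

Mean x̄ = (26 + 25 + 28 + 28 + 29 + 20 + 26)/7 = 26.0000
Numerator Σ_{t=1}^{6}(x_t−x̄)(x_{t+1}−x̄) = -10.0000
Denominator Σ(x_t−x̄)² = 54.0000
r_1 = -10.0000 / 54.0000 = -0.185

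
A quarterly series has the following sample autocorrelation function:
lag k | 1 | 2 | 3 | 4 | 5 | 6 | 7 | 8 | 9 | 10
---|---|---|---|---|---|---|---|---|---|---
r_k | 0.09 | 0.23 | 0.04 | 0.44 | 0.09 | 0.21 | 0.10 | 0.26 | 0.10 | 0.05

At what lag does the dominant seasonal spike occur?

4

The largest autocorrelation is r_4 = 0.44, with a weaker echo at lag 8 (0.26); the remaining lags stay at or below 0.23.
The dominant spike at lag 4 indicates a seasonal period of 4.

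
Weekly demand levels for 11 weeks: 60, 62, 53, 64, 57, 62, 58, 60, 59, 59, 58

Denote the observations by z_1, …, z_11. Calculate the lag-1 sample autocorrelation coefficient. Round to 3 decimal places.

Mean z̄ = (60 + 62 + 53 + 64 + 57 + 62 + 58 + 60 + 59 + 59 + 58)/11 = 59.2727
Numerator Σ_{t=1}^{10}(z_t−z̄)(z_{t+1}−z̄) = -65.8926
Denominator Σ(z_t−z̄)² = 86.1818
r_1 = -65.8926 / 86.1818 = -0.765

-0.765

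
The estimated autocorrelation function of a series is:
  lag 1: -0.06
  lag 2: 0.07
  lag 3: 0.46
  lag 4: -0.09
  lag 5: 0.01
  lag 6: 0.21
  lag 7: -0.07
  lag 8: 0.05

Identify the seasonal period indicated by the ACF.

3

The largest autocorrelation is r_3 = 0.46, with a weaker echo at lag 6 (0.21); the remaining lags stay at or below 0.07.
The dominant spike at lag 3 indicates a seasonal period of 3.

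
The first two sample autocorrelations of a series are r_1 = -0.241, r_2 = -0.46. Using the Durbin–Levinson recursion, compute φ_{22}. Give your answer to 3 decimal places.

φ_{22} = (r_2 − r_1²) / (1 − r_1²)
r_1² = (-0.241)² = 0.058081
Numerator = -0.46 − 0.0581 = -0.5181; denominator = 1 − 0.0581 = 0.9419
φ_{22} = -0.5181 / 0.9419 = -0.550

-0.550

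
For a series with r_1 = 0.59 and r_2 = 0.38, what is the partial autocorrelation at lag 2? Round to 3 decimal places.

0.049

φ_{22} = (r_2 − r_1²) / (1 − r_1²)
r_1² = (0.59)² = 0.3481
Numerator = 0.38 − 0.3481 = 0.0319; denominator = 1 − 0.3481 = 0.6519
φ_{22} = 0.0319 / 0.6519 = 0.049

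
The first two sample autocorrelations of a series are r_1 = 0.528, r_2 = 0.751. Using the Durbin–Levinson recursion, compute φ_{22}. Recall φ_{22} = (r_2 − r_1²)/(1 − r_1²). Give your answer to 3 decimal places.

φ_{22} = (r_2 − r_1²) / (1 − r_1²)
r_1² = (0.528)² = 0.278784
Numerator = 0.751 − 0.2788 = 0.4722; denominator = 1 − 0.2788 = 0.7212
φ_{22} = 0.4722 / 0.7212 = 0.655

0.655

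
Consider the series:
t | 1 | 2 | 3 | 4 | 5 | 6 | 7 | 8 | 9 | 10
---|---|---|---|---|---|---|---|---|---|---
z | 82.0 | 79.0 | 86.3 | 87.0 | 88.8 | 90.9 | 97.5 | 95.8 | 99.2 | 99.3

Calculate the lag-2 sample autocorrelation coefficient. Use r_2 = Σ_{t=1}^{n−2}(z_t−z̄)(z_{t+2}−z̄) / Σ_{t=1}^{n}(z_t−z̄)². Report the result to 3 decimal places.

0.383

Mean z̄ = (82.0 + 79.0 + 86.3 + 87.0 + 88.8 + 90.9 + 97.5 + 95.8 + 99.2 + 99.3)/10 = 90.5800
Numerator Σ_{t=1}^{8}(z_t−z̄)(z_{t+2}−z̄) = 179.1732
Denominator Σ(z_t−z̄)² = 467.5960
r_2 = 179.1732 / 467.5960 = 0.383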